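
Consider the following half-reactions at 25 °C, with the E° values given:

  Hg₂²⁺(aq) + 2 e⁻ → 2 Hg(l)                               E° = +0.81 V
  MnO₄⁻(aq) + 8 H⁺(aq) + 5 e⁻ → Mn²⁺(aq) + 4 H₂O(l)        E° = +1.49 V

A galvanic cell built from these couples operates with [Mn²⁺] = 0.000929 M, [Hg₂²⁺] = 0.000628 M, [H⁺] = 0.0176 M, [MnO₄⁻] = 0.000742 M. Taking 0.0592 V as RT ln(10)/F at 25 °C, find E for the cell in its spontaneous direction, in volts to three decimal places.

MnO₄⁻/Mn²⁺ is the cathode (higher E°), Hg₂²⁺/Hg the anode: E°cell = +1.49 − (+0.81) = +0.68 V, n = 10.
Overall: 2 MnO₄⁻(aq) + 16 H⁺(aq) + 10 Hg(l) → 2 Mn²⁺(aq) + 8 H₂O(l) + 5 Hg₂²⁺(aq)
Q = [Mn²⁺]^2·[Hg₂²⁺]^5 / ([MnO₄⁻]^2·[H⁺]^16); log Q = 12.257.
E = E° − (0.0592/n) log Q = +0.68 − (0.0592/10)(12.257) = +0.607 V.

+0.607 V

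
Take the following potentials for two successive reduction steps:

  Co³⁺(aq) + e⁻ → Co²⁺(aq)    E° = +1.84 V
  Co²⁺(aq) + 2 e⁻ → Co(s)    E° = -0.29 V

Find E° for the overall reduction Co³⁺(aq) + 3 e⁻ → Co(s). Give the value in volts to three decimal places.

Standard free energies of sequential steps add: ΔG°₃ = ΔG°₁ + ΔG°₂, so n₃E°₃ = n₁E°₁ + n₂E°₂.
E°₃ = (1×+1.84 + 2×-0.29) / 3 = (+1.260) / 3 = +0.420 V.

+0.420 V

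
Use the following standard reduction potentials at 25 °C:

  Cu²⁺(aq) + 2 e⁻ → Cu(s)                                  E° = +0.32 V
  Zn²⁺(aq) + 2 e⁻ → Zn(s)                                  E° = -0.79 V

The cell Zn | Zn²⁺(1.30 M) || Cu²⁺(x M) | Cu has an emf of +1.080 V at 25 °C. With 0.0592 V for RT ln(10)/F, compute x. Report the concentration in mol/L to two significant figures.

Cu²⁺/Cu is the cathode, Zn²⁺/Zn the anode: E°cell = +1.11 V, n = 2.
Overall reaction: Cu²⁺(aq) + Zn(s) → Cu(s) + Zn²⁺(aq); Q = [Zn²⁺]^1/[Cu²⁺]^1.
From E = E° − (0.0592/n) log Q: log Q = (E° − E)·n/0.0592 = (+1.11 − (+1.080))·2/0.0592 = 1.0135.
So 1·log[Cu²⁺] = 1·log(1.3) − log Q = 0.1139 − (1.0135) = -0.8996; [Cu²⁺] = 10^(-0.8996) ≈ 0.13 M.

0.13 M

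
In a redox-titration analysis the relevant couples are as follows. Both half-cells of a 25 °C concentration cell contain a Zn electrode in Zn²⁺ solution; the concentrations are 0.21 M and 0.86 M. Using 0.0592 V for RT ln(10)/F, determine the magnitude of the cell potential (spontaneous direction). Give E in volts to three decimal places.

+0.018 V

For a concentration cell E°cell = 0. The 0.86 M side is the cathode (reduction is favoured where [Zn²⁺] is higher).
With n = 2, E = −(0.0592/2) log([Zn²⁺]ₐₙ/[Zn²⁺]꜀ₐₜ) = −(0.0592/2) log(0.21/0.86) = −(0.0592/2)(-0.612) = +0.018 V.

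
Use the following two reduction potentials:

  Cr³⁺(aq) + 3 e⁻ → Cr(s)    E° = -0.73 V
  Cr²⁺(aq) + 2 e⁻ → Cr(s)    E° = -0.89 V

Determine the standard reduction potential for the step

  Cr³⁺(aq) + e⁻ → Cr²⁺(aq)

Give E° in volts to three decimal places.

-0.410 V

Sequential free energies add, so n₃E°₃ = n₁E°₁ + n₂E°₂.
With n₃ = 3, and the known step contributing 2×(-0.89) V, the unknown satisfies 1·E° = 3×(-0.73) − 2×(-0.89) = -0.410.
E° = -0.410 / 1 = -0.410 V.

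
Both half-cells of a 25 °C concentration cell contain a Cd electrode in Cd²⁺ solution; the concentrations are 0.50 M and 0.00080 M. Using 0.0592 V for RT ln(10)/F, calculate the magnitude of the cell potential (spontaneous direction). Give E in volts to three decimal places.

For a concentration cell E°cell = 0. The 0.50 M side is the cathode (reduction is favoured where [Cd²⁺] is higher).
With n = 2, E = −(0.0592/2) log([Cd²⁺]ₐₙ/[Cd²⁺]꜀ₐₜ) = −(0.0592/2) log(0.0008/0.5) = −(0.0592/2)(-2.796) = +0.083 V.

+0.083 V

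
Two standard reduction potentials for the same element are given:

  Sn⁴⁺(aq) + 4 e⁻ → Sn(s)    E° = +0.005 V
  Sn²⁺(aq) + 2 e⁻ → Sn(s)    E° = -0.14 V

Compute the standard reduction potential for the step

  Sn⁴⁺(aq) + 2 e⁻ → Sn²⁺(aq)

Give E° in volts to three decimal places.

Sequential free energies add, so n₃E°₃ = n₁E°₁ + n₂E°₂.
With n₃ = 4, and the known step contributing 2×(-0.14) V, the unknown satisfies 2·E° = 4×(+0.005) − 2×(-0.14) = +0.300.
E° = +0.300 / 2 = +0.150 V.

+0.150 V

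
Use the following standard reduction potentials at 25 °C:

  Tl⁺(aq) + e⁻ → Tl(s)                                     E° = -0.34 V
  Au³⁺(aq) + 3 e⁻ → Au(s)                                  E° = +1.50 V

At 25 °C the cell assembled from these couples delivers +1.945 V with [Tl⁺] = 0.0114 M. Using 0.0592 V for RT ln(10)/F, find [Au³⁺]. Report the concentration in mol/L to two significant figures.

Au³⁺/Au is the cathode, Tl⁺/Tl the anode: E°cell = +1.84 V, n = 3.
Overall reaction: Au³⁺(aq) + 3 Tl(s) → Au(s) + 3 Tl⁺(aq); Q = [Tl⁺]^3/[Au³⁺]^1.
From E = E° − (0.0592/n) log Q: log Q = (E° − E)·n/0.0592 = (+1.84 − (+1.945))·3/0.0592 = -5.3209.
So 1·log[Au³⁺] = 3·log(0.0114) − log Q = -5.8293 − (-5.3209) = -0.5084; [Au³⁺] = 10^(-0.5084) ≈ 0.31 M.

0.31 M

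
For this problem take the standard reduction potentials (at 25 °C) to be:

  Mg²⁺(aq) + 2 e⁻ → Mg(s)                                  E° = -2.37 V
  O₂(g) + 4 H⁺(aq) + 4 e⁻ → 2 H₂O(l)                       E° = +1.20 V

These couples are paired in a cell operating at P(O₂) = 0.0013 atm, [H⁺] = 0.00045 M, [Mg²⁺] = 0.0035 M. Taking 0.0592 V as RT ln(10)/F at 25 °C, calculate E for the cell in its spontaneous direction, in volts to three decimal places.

O₂/H₂O is the cathode (higher E°), Mg²⁺/Mg the anode: E°cell = +1.20 − (-2.37) = +3.57 V, n = 4.
Overall: O₂(g) + 4 H⁺(aq) + 2 Mg(s) → 2 H₂O(l) + 2 Mg²⁺(aq)
Q = [Mg²⁺]^2 / (P(O₂)·[H⁺]^4); log Q = 11.361.
E = E° − (0.0592/n) log Q = +3.57 − (0.0592/4)(11.361) = +3.402 V.

+3.402 V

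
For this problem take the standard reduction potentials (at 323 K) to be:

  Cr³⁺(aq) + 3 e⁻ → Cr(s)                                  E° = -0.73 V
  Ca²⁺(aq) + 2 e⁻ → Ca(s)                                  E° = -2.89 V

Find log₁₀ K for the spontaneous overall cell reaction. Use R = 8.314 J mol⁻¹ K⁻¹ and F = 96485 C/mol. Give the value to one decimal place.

202.2

Cathode: Cr³⁺/Cr; anode: Ca²⁺/Ca. E°cell = (-0.73) − (-2.89) = +2.16 V, with n = 6.
ΔG° = −nFE° = −RT ln K, so ln K = nFE°/(RT) = (6)(96485)(+2.16) / ((8.314)(323)) = 465.642.
log₁₀ K = 465.642 / ln 10 = 202.2.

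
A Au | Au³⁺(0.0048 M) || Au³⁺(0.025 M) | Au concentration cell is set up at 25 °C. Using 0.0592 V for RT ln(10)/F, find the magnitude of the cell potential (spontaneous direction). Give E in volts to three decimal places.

+0.014 V

For a concentration cell E°cell = 0. The 0.025 M side is the cathode (reduction is favoured where [Au³⁺] is higher).
With n = 3, E = −(0.0592/3) log([Au³⁺]ₐₙ/[Au³⁺]꜀ₐₜ) = −(0.0592/3) log(0.0048/0.025) = −(0.0592/3)(-0.717) = +0.014 V.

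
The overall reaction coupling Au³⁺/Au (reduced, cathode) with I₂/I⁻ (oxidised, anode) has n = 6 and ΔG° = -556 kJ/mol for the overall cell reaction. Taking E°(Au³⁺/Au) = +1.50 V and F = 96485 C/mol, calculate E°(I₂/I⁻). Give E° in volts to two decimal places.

+0.54 V

E°cell = −ΔG°/(nF) = −(-556×10³)/((6)(96485)) = +0.960 V.
Since Au³⁺/Au is the cathode and I₂/I⁻ the anode, E°cell = E°(Au³⁺/Au) − E°(I₂/I⁻).
So E°(I₂/I⁻) = E°(Au³⁺/Au) − E°cell = (+1.50) − (+0.960) = +0.54 V.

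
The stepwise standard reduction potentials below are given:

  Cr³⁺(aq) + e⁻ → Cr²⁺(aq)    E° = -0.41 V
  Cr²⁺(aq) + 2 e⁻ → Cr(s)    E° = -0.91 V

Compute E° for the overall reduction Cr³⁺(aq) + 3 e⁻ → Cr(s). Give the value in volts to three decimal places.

-0.743 V

Standard free energies of sequential steps add: ΔG°₃ = ΔG°₁ + ΔG°₂, so n₃E°₃ = n₁E°₁ + n₂E°₂.
E°₃ = (1×-0.41 + 2×-0.91) / 3 = (-2.230) / 3 = -0.743 V.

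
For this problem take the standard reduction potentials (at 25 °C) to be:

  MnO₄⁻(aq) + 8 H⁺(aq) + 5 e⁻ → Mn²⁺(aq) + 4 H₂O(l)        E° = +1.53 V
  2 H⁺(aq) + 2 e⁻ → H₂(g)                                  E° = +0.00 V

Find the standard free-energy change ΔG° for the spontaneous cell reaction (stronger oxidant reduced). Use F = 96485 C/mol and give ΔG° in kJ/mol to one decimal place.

MnO₄⁻/Mn²⁺ (E° = +1.53 V) is the cathode; H⁺/H₂ (E° = +0.00 V) is the anode, so E°cell = +1.53 V.
Balancing electrons gives n = 10 (lcm of 5 and 2).
ΔG° = −nFE° = −(10)(96485)(+1.53) = -1,476,220 J = -1476.2 kJ/mol.

-1476.2 kJ/mol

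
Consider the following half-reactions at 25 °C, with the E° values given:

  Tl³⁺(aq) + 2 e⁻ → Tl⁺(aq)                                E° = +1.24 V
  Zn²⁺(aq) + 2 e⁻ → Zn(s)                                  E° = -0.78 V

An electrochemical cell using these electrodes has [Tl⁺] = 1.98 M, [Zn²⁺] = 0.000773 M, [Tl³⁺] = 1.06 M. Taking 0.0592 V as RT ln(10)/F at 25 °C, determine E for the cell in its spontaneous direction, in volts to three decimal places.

Tl³⁺/Tl⁺ is the cathode (higher E°), Zn²⁺/Zn the anode: E°cell = +1.24 − (-0.78) = +2.02 V, n = 2.
Overall: Tl³⁺(aq) + Zn(s) → Tl⁺(aq) + Zn²⁺(aq)
Q = [Tl⁺]·[Zn²⁺] / ([Tl³⁺]); log Q = -2.840.
E = E° − (0.0592/n) log Q = +2.02 − (0.0592/2)(-2.840) = +2.104 V.

+2.104 V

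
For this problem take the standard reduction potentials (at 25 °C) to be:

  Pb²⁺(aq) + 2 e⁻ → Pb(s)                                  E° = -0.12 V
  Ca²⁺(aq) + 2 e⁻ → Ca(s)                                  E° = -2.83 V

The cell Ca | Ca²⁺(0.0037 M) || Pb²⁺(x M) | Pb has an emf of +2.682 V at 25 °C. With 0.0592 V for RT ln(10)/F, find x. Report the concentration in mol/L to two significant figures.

Pb²⁺/Pb is the cathode, Ca²⁺/Ca the anode: E°cell = +2.71 V, n = 2.
Overall reaction: Pb²⁺(aq) + Ca(s) → Pb(s) + Ca²⁺(aq); Q = [Ca²⁺]^1/[Pb²⁺]^1.
From E = E° − (0.0592/n) log Q: log Q = (E° − E)·n/0.0592 = (+2.71 − (+2.682))·2/0.0592 = 0.9459.
So 1·log[Pb²⁺] = 1·log(0.0037) − log Q = -2.4318 − (0.9459) = -3.3777; [Pb²⁺] = 10^(-3.3777) ≈ 0.00042 M.

0.00042 M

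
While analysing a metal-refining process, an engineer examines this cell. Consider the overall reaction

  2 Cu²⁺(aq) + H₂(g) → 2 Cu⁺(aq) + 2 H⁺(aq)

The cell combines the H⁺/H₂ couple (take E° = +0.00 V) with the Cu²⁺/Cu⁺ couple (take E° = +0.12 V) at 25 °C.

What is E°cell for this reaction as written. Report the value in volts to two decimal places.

+0.12 V

The Cu²⁺/Cu⁺ couple has the higher reduction potential, so it is the cathode; H⁺/H₂ is oxidised at the anode.
E°cell = E°(cathode) − E°(anode) = (+0.12) − (+0.00) = +0.12 V.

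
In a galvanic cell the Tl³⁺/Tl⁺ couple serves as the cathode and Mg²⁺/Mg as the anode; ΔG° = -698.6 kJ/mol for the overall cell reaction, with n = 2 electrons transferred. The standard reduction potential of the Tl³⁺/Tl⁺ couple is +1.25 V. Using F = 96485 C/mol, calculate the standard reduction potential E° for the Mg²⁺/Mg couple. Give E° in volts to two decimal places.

-2.37 V

E°cell = −ΔG°/(nF) = −(-698.6×10³)/((2)(96485)) = +3.620 V.
Since Tl³⁺/Tl⁺ is the cathode and Mg²⁺/Mg the anode, E°cell = E°(Tl³⁺/Tl⁺) − E°(Mg²⁺/Mg).
So E°(Mg²⁺/Mg) = E°(Tl³⁺/Tl⁺) − E°cell = (+1.25) − (+3.620) = -2.37 V.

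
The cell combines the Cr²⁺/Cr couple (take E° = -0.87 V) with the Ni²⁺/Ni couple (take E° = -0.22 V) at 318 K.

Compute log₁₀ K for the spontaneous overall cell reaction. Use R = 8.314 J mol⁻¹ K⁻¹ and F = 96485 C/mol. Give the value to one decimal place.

20.6

Cathode: Ni²⁺/Ni; anode: Cr²⁺/Cr. E°cell = (-0.22) − (-0.87) = +0.65 V, with n = 2.
ΔG° = −nFE° = −RT ln K, so ln K = nFE°/(RT) = (2)(96485)(+0.65) / ((8.314)(318)) = 47.442.
log₁₀ K = 47.442 / ln 10 = 20.6.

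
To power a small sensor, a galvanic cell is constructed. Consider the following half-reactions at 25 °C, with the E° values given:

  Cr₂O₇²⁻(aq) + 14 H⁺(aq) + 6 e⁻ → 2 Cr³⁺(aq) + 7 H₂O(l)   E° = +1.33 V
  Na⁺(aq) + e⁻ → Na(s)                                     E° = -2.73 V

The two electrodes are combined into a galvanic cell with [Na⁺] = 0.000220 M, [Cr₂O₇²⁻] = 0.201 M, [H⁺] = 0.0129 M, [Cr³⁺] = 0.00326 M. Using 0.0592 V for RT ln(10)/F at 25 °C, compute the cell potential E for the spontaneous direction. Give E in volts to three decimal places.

+4.058 V

Cr₂O₇²⁻/Cr³⁺ is the cathode (higher E°), Na⁺/Na the anode: E°cell = +1.33 − (-2.73) = +4.06 V, n = 6.
Overall: Cr₂O₇²⁻(aq) + 14 H⁺(aq) + 6 Na(s) → 2 Cr³⁺(aq) + 7 H₂O(l) + 6 Na⁺(aq)
Q = [Cr³⁺]^2·[Na⁺]^6 / ([Cr₂O₇²⁻]·[H⁺]^14); log Q = 0.230.
E = E° − (0.0592/n) log Q = +4.06 − (0.0592/6)(0.230) = +4.058 V.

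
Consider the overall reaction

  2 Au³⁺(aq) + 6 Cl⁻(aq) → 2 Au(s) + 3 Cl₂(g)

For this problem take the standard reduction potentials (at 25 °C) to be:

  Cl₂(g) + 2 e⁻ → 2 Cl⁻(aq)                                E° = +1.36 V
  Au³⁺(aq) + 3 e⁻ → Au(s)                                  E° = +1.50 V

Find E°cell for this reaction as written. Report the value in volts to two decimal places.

+0.14 V

The Au³⁺/Au couple has the higher reduction potential, so it is the cathode; Cl₂/Cl⁻ is oxidised at the anode.
E°cell = E°(cathode) − E°(anode) = (+1.50) − (+1.36) = +0.14 V.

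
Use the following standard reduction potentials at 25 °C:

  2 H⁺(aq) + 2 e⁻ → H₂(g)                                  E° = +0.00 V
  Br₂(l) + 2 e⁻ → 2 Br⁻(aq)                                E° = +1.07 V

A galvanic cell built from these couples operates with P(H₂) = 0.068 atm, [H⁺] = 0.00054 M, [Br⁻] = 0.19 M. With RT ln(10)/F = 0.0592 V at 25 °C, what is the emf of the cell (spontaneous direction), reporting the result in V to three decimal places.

Br₂/Br⁻ is the cathode (higher E°), H⁺/H₂ the anode: E°cell = +1.07 − (+0.00) = +1.07 V, n = 2.
Overall: Br₂(l) + H₂(g) → 2 Br⁻(aq) + 2 H⁺(aq)
Q = [Br⁻]^2·[H⁺]^2 / (P(H₂)); log Q = -6.810.
E = E° − (0.0592/n) log Q = +1.07 − (0.0592/2)(-6.810) = +1.272 V.

+1.272 V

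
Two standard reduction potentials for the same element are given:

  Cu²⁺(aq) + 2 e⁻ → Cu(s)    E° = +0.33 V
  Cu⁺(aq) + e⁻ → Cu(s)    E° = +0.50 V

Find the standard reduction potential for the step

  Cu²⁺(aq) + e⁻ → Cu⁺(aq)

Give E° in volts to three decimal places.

Sequential free energies add, so n₃E°₃ = n₁E°₁ + n₂E°₂.
With n₃ = 2, and the known step contributing 1×(+0.50) V, the unknown satisfies 1·E° = 2×(+0.33) − 1×(+0.50) = +0.160.
E° = +0.160 / 1 = +0.160 V.

+0.160 V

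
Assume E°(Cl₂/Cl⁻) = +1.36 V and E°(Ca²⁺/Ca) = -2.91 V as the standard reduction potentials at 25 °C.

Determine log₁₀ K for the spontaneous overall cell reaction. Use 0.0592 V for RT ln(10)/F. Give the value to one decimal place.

144.3

Cathode: Cl₂/Cl⁻; anode: Ca²⁺/Ca. E°cell = +4.27 V, n = 2.
log K = nE°cell / 0.0592 = (2)(+4.27) / 0.0592 = 144.3.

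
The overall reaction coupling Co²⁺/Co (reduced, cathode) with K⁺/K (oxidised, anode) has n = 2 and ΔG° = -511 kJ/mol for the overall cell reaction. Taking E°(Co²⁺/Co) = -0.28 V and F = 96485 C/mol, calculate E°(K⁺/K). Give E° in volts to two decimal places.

E°cell = −ΔG°/(nF) = −(-511×10³)/((2)(96485)) = +2.648 V.
Since Co²⁺/Co is the cathode and K⁺/K the anode, E°cell = E°(Co²⁺/Co) − E°(K⁺/K).
So E°(K⁺/K) = E°(Co²⁺/Co) − E°cell = (-0.28) − (+2.648) = -2.93 V.

-2.93 V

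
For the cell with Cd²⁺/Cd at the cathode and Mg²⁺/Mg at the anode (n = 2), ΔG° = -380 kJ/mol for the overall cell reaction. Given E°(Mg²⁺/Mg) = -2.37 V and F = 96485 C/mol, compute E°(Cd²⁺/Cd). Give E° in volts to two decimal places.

-0.40 V

E°cell = −ΔG°/(nF) = −(-380×10³)/((2)(96485)) = +1.969 V.
Since Cd²⁺/Cd is the cathode and Mg²⁺/Mg the anode, E°cell = E°(Cd²⁺/Cd) − E°(Mg²⁺/Mg).
So E°(Cd²⁺/Cd) = E°cell + E°(Mg²⁺/Mg) = +1.969 + (-2.37) = -0.40 V.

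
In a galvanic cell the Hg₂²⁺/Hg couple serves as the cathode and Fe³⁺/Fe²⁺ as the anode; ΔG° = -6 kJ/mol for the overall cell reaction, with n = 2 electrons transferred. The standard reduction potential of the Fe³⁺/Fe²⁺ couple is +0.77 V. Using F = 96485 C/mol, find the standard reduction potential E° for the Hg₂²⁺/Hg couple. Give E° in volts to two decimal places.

E°cell = −ΔG°/(nF) = −(-6×10³)/((2)(96485)) = +0.031 V.
Since Hg₂²⁺/Hg is the cathode and Fe³⁺/Fe²⁺ the anode, E°cell = E°(Hg₂²⁺/Hg) − E°(Fe³⁺/Fe²⁺).
So E°(Hg₂²⁺/Hg) = E°cell + E°(Fe³⁺/Fe²⁺) = +0.031 + (+0.77) = +0.80 V.

+0.80 V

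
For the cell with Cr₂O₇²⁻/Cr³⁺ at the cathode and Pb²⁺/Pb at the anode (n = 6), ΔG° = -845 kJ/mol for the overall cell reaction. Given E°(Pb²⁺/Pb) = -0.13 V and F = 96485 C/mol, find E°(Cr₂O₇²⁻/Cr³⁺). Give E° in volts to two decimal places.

E°cell = −ΔG°/(nF) = −(-845×10³)/((6)(96485)) = +1.460 V.
Since Cr₂O₇²⁻/Cr³⁺ is the cathode and Pb²⁺/Pb the anode, E°cell = E°(Cr₂O₇²⁻/Cr³⁺) − E°(Pb²⁺/Pb).
So E°(Cr₂O₇²⁻/Cr³⁺) = E°cell + E°(Pb²⁺/Pb) = +1.460 + (-0.13) = +1.33 V.

+1.33 V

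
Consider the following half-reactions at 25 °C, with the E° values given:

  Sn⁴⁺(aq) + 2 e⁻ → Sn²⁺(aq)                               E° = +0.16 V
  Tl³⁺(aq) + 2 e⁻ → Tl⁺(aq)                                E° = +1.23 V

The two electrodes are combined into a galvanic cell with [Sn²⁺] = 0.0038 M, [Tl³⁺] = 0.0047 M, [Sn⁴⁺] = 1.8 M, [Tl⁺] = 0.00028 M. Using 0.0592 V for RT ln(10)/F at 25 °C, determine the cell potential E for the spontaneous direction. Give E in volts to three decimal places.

Tl³⁺/Tl⁺ is the cathode (higher E°), Sn⁴⁺/Sn²⁺ the anode: E°cell = +1.23 − (+0.16) = +1.07 V, n = 2.
Overall: Tl³⁺(aq) + Sn²⁺(aq) → Tl⁺(aq) + Sn⁴⁺(aq)
Q = [Tl⁺]·[Sn⁴⁺] / ([Tl³⁺]·[Sn²⁺]); log Q = 1.451.
E = E° − (0.0592/n) log Q = +1.07 − (0.0592/2)(1.451) = +1.027 V.

+1.027 V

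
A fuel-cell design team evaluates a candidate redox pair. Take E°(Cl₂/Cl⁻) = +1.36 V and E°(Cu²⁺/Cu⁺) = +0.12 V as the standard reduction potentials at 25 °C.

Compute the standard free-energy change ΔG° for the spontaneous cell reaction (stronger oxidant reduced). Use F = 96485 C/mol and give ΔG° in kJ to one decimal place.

-239.3 kJ

Cl₂/Cl⁻ (E° = +1.36 V) is the cathode; Cu²⁺/Cu⁺ (E° = +0.12 V) is the anode, so E°cell = +1.24 V.
Balancing electrons gives n = 2 (lcm of 2 and 1).
ΔG° = −nFE° = −(2)(96485)(+1.24) = -239,283 J = -239.3 kJ.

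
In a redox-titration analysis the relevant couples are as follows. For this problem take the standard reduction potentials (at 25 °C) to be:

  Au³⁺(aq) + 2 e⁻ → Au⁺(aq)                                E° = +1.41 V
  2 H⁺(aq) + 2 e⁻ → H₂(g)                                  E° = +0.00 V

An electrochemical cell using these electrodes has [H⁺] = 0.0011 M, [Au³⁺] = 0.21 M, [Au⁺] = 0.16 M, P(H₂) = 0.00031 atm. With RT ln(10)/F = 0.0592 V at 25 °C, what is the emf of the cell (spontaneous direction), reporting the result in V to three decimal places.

Au³⁺/Au⁺ is the cathode (higher E°), H⁺/H₂ the anode: E°cell = +1.41 − (+0.00) = +1.41 V, n = 2.
Overall: Au³⁺(aq) + H₂(g) → Au⁺(aq) + 2 H⁺(aq)
Q = [Au⁺]·[H⁺]^2 / ([Au³⁺]·P(H₂)); log Q = -2.527.
E = E° − (0.0592/n) log Q = +1.41 − (0.0592/2)(-2.527) = +1.485 V.

+1.485 V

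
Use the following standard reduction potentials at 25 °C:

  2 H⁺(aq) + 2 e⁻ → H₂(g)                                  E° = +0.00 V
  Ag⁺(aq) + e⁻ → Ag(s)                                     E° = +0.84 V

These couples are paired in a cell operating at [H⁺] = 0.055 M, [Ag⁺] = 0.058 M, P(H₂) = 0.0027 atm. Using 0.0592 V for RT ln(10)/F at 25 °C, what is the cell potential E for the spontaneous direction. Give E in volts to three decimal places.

Ag⁺/Ag is the cathode (higher E°), H⁺/H₂ the anode: E°cell = +0.84 − (+0.00) = +0.84 V, n = 2.
Overall: 2 Ag⁺(aq) + H₂(g) → 2 Ag(s) + 2 H⁺(aq)
Q = [H⁺]^2 / ([Ag⁺]^2·P(H₂)); log Q = 2.523.
E = E° − (0.0592/n) log Q = +0.84 − (0.0592/2)(2.523) = +0.765 V.

+0.765 V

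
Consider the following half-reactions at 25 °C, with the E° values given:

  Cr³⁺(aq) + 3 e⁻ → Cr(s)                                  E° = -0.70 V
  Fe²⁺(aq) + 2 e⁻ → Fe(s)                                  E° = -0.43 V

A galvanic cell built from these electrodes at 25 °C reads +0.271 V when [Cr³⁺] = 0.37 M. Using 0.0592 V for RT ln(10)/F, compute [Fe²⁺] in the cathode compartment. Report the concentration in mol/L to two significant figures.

0.56 M

Fe²⁺/Fe is the cathode, Cr³⁺/Cr the anode: E°cell = +0.27 V, n = 6.
Overall reaction: 3 Fe²⁺(aq) + 2 Cr(s) → 3 Fe(s) + 2 Cr³⁺(aq); Q = [Cr³⁺]^2/[Fe²⁺]^3.
From E = E° − (0.0592/n) log Q: log Q = (E° − E)·n/0.0592 = (+0.27 − (+0.271))·6/0.0592 = -0.1014.
So 3·log[Fe²⁺] = 2·log(0.37) − log Q = -0.8636 − (-0.1014) = -0.7622; log[Fe²⁺] = -0.7622 / 3 = -0.2541; [Fe²⁺] = 10^(-0.2541) ≈ 0.56 M.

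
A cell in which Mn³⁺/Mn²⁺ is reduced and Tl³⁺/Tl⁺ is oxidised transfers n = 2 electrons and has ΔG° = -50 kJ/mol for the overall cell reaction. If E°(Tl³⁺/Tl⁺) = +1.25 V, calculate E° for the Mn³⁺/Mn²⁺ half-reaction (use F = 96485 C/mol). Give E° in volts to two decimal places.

+1.51 V

E°cell = −ΔG°/(nF) = −(-50×10³)/((2)(96485)) = +0.259 V.
Since Mn³⁺/Mn²⁺ is the cathode and Tl³⁺/Tl⁺ the anode, E°cell = E°(Mn³⁺/Mn²⁺) − E°(Tl³⁺/Tl⁺).
So E°(Mn³⁺/Mn²⁺) = E°cell + E°(Tl³⁺/Tl⁺) = +0.259 + (+1.25) = +1.51 V.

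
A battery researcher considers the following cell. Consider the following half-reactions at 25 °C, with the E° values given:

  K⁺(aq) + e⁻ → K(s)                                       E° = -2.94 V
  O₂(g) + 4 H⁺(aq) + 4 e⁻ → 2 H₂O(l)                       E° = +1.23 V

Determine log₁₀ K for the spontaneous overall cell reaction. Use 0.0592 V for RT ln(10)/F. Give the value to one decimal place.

281.8

Cathode: O₂/H₂O; anode: K⁺/K. E°cell = +4.17 V, n = 4.
log K = nE°cell / 0.0592 = (4)(+4.17) / 0.0592 = 281.8.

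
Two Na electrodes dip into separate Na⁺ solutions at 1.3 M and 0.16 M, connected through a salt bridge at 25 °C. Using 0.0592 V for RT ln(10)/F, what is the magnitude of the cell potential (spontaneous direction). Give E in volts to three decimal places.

For a concentration cell E°cell = 0. The 1.3 M side is the cathode (reduction is favoured where [Na⁺] is higher).
With n = 1, E = −(0.0592/1) log([Na⁺]ₐₙ/[Na⁺]꜀ₐₜ) = −(0.0592/1) log(0.16/1.3) = −(0.0592/1)(-0.910) = +0.054 V.

+0.054 V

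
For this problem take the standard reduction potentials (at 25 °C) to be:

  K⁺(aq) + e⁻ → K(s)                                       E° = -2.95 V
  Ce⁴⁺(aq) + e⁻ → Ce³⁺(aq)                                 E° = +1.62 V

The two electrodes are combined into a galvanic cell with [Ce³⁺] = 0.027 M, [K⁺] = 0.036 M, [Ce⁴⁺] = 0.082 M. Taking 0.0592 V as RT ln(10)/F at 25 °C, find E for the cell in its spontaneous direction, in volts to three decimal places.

Ce⁴⁺/Ce³⁺ is the cathode (higher E°), K⁺/K the anode: E°cell = +1.62 − (-2.95) = +4.57 V, n = 1.
Overall: Ce⁴⁺(aq) + K(s) → Ce³⁺(aq) + K⁺(aq)
Q = [Ce³⁺]·[K⁺] / ([Ce⁴⁺]); log Q = -1.926.
E = E° − (0.0592/n) log Q = +4.57 − (0.0592/1)(-1.926) = +4.684 V.

+4.684 V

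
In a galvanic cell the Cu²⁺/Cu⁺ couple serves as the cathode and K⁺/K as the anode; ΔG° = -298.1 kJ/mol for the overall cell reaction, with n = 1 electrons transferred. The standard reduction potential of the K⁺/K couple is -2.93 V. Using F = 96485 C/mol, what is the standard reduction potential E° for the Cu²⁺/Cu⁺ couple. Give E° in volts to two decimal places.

+0.16 V

E°cell = −ΔG°/(nF) = −(-298.1×10³)/((1)(96485)) = +3.090 V.
Since Cu²⁺/Cu⁺ is the cathode and K⁺/K the anode, E°cell = E°(Cu²⁺/Cu⁺) − E°(K⁺/K).
So E°(Cu²⁺/Cu⁺) = E°cell + E°(K⁺/K) = +3.090 + (-2.93) = +0.16 V.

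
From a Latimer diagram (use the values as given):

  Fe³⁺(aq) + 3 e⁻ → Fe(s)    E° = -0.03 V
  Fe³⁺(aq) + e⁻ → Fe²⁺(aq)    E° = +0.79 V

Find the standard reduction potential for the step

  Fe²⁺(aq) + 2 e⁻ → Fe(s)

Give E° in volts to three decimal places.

-0.440 V

Sequential free energies add, so n₃E°₃ = n₁E°₁ + n₂E°₂.
With n₃ = 3, and the known step contributing 1×(+0.79) V, the unknown satisfies 2·E° = 3×(-0.03) − 1×(+0.79) = -0.880.
E° = -0.880 / 2 = -0.440 V.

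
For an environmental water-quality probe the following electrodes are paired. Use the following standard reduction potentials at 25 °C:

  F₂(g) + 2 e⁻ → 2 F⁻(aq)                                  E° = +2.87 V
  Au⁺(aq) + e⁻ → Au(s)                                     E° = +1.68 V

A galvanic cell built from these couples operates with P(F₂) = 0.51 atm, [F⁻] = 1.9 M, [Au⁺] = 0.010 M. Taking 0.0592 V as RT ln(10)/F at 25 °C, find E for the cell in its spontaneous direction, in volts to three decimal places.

F₂/F⁻ is the cathode (higher E°), Au⁺/Au the anode: E°cell = +2.87 − (+1.68) = +1.19 V, n = 2.
Overall: F₂(g) + 2 Au(s) → 2 F⁻(aq) + 2 Au⁺(aq)
Q = [F⁻]^2·[Au⁺]^2 / (P(F₂)); log Q = -3.150.
E = E° − (0.0592/n) log Q = +1.19 − (0.0592/2)(-3.150) = +1.283 V.

+1.283 V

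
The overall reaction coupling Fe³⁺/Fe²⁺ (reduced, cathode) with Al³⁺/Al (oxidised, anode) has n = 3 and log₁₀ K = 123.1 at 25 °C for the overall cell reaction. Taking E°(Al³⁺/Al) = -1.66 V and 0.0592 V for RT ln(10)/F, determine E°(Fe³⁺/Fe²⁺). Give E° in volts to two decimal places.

+0.77 V

E°cell = (0.0592/n)·log K = (0.0592/3)(123.1) = +2.429 V.
Since Fe³⁺/Fe²⁺ is the cathode and Al³⁺/Al the anode, E°cell = E°(Fe³⁺/Fe²⁺) − E°(Al³⁺/Al).
So E°(Fe³⁺/Fe²⁺) = E°cell + E°(Al³⁺/Al) = +2.429 + (-1.66) = +0.77 V.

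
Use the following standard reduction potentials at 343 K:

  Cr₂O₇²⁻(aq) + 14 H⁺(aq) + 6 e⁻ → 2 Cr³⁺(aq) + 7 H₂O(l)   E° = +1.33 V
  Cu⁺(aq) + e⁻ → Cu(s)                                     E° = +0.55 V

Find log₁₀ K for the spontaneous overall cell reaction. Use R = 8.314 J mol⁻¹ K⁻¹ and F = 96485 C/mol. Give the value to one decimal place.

68.8

Cathode: Cr₂O₇²⁻/Cr³⁺; anode: Cu⁺/Cu. E°cell = (+1.33) − (+0.55) = +0.78 V, with n = 6.
ΔG° = −nFE° = −RT ln K, so ln K = nFE°/(RT) = (6)(96485)(+0.78) / ((8.314)(343)) = 158.344.
log₁₀ K = 158.344 / ln 10 = 68.8.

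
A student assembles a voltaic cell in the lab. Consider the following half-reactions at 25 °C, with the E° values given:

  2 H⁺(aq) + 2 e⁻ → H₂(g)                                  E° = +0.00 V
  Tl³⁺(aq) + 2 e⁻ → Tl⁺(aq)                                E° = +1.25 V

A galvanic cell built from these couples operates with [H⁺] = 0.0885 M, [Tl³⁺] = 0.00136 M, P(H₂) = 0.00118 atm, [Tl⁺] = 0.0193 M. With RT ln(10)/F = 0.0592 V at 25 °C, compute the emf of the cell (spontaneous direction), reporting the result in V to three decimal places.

Tl³⁺/Tl⁺ is the cathode (higher E°), H⁺/H₂ the anode: E°cell = +1.25 − (+0.00) = +1.25 V, n = 2.
Overall: Tl³⁺(aq) + H₂(g) → Tl⁺(aq) + 2 H⁺(aq)
Q = [Tl⁺]·[H⁺]^2 / ([Tl³⁺]·P(H₂)); log Q = 1.974.
E = E° − (0.0592/n) log Q = +1.25 − (0.0592/2)(1.974) = +1.192 V.

+1.192 V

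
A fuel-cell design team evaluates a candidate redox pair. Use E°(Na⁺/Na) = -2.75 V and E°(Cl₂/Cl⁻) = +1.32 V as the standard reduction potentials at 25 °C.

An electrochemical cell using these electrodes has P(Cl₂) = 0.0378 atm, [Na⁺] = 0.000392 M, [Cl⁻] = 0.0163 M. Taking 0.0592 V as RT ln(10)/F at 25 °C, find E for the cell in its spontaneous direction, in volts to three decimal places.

Cl₂/Cl⁻ is the cathode (higher E°), Na⁺/Na the anode: E°cell = +1.32 − (-2.75) = +4.07 V, n = 2.
Overall: Cl₂(g) + 2 Na(s) → 2 Cl⁻(aq) + 2 Na⁺(aq)
Q = [Cl⁻]^2·[Na⁺]^2 / (P(Cl₂)); log Q = -8.967.
E = E° − (0.0592/n) log Q = +4.07 − (0.0592/2)(-8.967) = +4.335 V.

+4.335 V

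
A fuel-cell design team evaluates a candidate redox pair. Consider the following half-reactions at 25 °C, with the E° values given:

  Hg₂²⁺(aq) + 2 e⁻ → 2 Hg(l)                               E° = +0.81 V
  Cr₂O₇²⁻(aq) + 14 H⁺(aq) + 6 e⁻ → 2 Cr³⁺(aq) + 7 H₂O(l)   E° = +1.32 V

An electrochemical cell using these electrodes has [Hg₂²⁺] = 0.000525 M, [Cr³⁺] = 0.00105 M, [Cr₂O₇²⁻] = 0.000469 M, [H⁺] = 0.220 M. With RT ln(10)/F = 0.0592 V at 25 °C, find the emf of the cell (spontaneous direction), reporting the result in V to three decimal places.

+0.542 V

Cr₂O₇²⁻/Cr³⁺ is the cathode (higher E°), Hg₂²⁺/Hg the anode: E°cell = +1.32 − (+0.81) = +0.51 V, n = 6.
Overall: Cr₂O₇²⁻(aq) + 14 H⁺(aq) + 6 Hg(l) → 2 Cr³⁺(aq) + 7 H₂O(l) + 3 Hg₂²⁺(aq)
Q = [Cr³⁺]^2·[Hg₂²⁺]^3 / ([Cr₂O₇²⁻]·[H⁺]^14); log Q = -3.262.
E = E° − (0.0592/n) log Q = +0.51 − (0.0592/6)(-3.262) = +0.542 V.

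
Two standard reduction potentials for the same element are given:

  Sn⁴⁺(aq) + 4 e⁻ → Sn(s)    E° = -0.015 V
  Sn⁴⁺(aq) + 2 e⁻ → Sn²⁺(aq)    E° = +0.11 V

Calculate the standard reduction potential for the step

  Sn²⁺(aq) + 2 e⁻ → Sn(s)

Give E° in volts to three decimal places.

Sequential free energies add, so n₃E°₃ = n₁E°₁ + n₂E°₂.
With n₃ = 4, and the known step contributing 2×(+0.11) V, the unknown satisfies 2·E° = 4×(-0.015) − 2×(+0.11) = -0.280.
E° = -0.280 / 2 = -0.140 V.

-0.140 V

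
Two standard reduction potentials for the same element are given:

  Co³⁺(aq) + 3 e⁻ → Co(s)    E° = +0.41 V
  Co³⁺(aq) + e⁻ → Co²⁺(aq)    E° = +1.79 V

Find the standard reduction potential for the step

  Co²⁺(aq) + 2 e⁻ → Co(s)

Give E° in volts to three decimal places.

-0.280 V

Sequential free energies add, so n₃E°₃ = n₁E°₁ + n₂E°₂.
With n₃ = 3, and the known step contributing 1×(+1.79) V, the unknown satisfies 2·E° = 3×(+0.41) − 1×(+1.79) = -0.560.
E° = -0.560 / 2 = -0.280 V.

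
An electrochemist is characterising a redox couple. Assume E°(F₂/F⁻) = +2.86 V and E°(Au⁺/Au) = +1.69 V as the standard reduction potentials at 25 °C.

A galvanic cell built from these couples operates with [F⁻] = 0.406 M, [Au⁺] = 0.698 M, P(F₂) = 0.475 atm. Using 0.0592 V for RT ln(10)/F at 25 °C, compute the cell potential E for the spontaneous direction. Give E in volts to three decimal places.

+1.193 V

F₂/F⁻ is the cathode (higher E°), Au⁺/Au the anode: E°cell = +2.86 − (+1.69) = +1.17 V, n = 2.
Overall: F₂(g) + 2 Au(s) → 2 F⁻(aq) + 2 Au⁺(aq)
Q = [F⁻]^2·[Au⁺]^2 / (P(F₂)); log Q = -0.772.
E = E° − (0.0592/n) log Q = +1.17 − (0.0592/2)(-0.772) = +1.193 V.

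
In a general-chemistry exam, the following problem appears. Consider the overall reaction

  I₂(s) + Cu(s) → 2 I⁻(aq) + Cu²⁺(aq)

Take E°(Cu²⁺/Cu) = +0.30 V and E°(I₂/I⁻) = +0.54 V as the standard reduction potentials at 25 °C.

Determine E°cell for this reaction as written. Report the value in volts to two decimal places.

+0.24 V

The I₂/I⁻ couple has the higher reduction potential, so it is the cathode; Cu²⁺/Cu is oxidised at the anode.
E°cell = E°(cathode) − E°(anode) = (+0.54) − (+0.30) = +0.24 V.
Since E°cell > 0, the reaction is spontaneous under standard conditions.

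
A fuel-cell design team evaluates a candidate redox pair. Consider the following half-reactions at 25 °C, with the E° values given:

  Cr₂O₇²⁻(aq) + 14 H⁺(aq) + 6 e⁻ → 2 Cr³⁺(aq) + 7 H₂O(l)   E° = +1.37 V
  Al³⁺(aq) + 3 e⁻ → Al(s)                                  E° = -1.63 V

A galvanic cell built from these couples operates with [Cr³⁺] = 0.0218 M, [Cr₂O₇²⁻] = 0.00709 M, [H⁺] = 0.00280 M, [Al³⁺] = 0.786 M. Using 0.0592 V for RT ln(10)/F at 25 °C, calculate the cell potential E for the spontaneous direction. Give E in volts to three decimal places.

Cr₂O₇²⁻/Cr³⁺ is the cathode (higher E°), Al³⁺/Al the anode: E°cell = +1.37 − (-1.63) = +3.00 V, n = 6.
Overall: Cr₂O₇²⁻(aq) + 14 H⁺(aq) + 2 Al(s) → 2 Cr³⁺(aq) + 7 H₂O(l) + 2 Al³⁺(aq)
Q = [Cr³⁺]^2·[Al³⁺]^2 / ([Cr₂O₇²⁻]·[H⁺]^14); log Q = 34.357.
E = E° − (0.0592/n) log Q = +3.00 − (0.0592/6)(34.357) = +2.661 V.

+2.661 V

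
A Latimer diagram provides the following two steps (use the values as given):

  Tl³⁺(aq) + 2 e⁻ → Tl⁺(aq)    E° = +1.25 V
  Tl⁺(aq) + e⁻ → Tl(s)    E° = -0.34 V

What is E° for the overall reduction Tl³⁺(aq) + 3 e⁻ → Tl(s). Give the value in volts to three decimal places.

Since ΔG° = −nFE° is additive over sequential reductions, n₃E°₃ = n₁E°₁ + n₂E°₂.
E°₃ = (2×+1.25 + 1×-0.34) / 3 = (+2.160) / 3 = +0.720 V.
E° values themselves are not directly additive — weighting by electron count is essential.

+0.720 V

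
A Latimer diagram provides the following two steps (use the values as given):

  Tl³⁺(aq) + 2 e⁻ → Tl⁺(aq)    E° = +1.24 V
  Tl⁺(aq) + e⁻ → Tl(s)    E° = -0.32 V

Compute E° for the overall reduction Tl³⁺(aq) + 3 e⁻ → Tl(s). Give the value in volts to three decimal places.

Standard free energies of sequential steps add: ΔG°₃ = ΔG°₁ + ΔG°₂, so n₃E°₃ = n₁E°₁ + n₂E°₂.
E°₃ = (2×+1.24 + 1×-0.32) / 3 = (+2.160) / 3 = +0.720 V.

+0.720 V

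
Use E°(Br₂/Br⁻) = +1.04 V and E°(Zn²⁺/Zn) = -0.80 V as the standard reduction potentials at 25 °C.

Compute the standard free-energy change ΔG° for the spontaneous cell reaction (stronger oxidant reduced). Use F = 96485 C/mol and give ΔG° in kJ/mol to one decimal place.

-355.1 kJ/mol

Br₂/Br⁻ (E° = +1.04 V) is the cathode; Zn²⁺/Zn (E° = -0.80 V) is the anode, so E°cell = +1.84 V.
Balancing electrons gives n = 2 (lcm of 2 and 2).
ΔG° = −nFE° = −(2)(96485)(+1.84) = -355,065 J = -355.1 kJ/mol.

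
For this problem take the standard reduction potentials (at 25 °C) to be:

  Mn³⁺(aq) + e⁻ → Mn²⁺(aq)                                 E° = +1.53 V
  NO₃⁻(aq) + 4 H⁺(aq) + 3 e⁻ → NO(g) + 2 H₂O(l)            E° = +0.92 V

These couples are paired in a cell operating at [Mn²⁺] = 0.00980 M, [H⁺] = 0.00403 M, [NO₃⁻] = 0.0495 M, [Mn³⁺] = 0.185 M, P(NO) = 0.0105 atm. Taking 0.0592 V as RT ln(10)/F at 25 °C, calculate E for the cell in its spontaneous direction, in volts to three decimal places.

Mn³⁺/Mn²⁺ is the cathode (higher E°), NO₃⁻/NO the anode: E°cell = +1.53 − (+0.92) = +0.61 V, n = 3.
Overall: 3 Mn³⁺(aq) + NO(g) + 2 H₂O(l) → 3 Mn²⁺(aq) + NO₃⁻(aq) + 4 H⁺(aq)
Q = [Mn²⁺]^3·[NO₃⁻]·[H⁺]^4 / ([Mn³⁺]^3·P(NO)); log Q = -12.733.
E = E° − (0.0592/n) log Q = +0.61 − (0.0592/3)(-12.733) = +0.861 V.

+0.861 V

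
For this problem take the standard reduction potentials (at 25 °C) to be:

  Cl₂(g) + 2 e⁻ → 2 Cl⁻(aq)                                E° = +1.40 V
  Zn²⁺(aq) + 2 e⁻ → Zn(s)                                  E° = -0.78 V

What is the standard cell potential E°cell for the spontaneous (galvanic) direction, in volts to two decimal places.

+2.18 V

The Cl₂/Cl⁻ couple has the higher reduction potential, so it is the cathode; Zn²⁺/Zn is oxidised at the anode.
E°cell = E°(cathode) − E°(anode) = (+1.40) − (-0.78) = +2.18 V.
Since E°cell > 0, the reaction is spontaneous under standard conditions.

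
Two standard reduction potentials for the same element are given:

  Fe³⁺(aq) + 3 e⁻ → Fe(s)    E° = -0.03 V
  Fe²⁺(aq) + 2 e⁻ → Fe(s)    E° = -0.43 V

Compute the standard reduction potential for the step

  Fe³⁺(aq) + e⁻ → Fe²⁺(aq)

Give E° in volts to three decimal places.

+0.770 V

Sequential free energies add, so n₃E°₃ = n₁E°₁ + n₂E°₂.
With n₃ = 3, and the known step contributing 2×(-0.43) V, the unknown satisfies 1·E° = 3×(-0.03) − 2×(-0.43) = +0.770.
E° = +0.770 / 1 = +0.770 V.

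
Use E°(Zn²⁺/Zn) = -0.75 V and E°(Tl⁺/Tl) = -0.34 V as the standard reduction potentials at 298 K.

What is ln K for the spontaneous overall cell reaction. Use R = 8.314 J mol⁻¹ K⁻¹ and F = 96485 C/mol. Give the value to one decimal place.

Cathode: Tl⁺/Tl; anode: Zn²⁺/Zn. E°cell = (-0.34) − (-0.75) = +0.41 V, with n = 2.
ΔG° = −nFE° = −RT ln K, so ln K = nFE°/(RT) = (2)(96485)(+0.41) / ((8.314)(298)) = 31.934.

31.9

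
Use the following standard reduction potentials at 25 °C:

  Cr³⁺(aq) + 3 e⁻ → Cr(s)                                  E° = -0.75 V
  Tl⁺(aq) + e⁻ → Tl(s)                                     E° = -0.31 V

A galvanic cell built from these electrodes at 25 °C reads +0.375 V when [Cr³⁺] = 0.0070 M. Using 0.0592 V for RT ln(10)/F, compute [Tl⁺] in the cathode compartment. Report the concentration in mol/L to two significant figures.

0.015 M

Tl⁺/Tl is the cathode, Cr³⁺/Cr the anode: E°cell = +0.44 V, n = 3.
Overall reaction: 3 Tl⁺(aq) + Cr(s) → 3 Tl(s) + Cr³⁺(aq); Q = [Cr³⁺]^1/[Tl⁺]^3.
From E = E° − (0.0592/n) log Q: log Q = (E° − E)·n/0.0592 = (+0.44 − (+0.375))·3/0.0592 = 3.2939.
So 3·log[Tl⁺] = 1·log(0.007) − log Q = -2.1549 − (3.2939) = -5.4488; log[Tl⁺] = -5.4488 / 3 = -1.8163; [Tl⁺] = 10^(-1.8163) ≈ 0.015 M.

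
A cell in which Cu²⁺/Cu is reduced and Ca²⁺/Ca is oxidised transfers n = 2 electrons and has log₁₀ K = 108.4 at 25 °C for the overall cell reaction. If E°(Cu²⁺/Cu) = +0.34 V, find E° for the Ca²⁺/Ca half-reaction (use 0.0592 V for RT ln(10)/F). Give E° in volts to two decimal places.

-2.87 V

E°cell = (0.0592/n)·log K = (0.0592/2)(108.4) = +3.209 V.
Since Cu²⁺/Cu is the cathode and Ca²⁺/Ca the anode, E°cell = E°(Cu²⁺/Cu) − E°(Ca²⁺/Ca).
So E°(Ca²⁺/Ca) = E°(Cu²⁺/Cu) − E°cell = (+0.34) − (+3.209) = -2.87 V.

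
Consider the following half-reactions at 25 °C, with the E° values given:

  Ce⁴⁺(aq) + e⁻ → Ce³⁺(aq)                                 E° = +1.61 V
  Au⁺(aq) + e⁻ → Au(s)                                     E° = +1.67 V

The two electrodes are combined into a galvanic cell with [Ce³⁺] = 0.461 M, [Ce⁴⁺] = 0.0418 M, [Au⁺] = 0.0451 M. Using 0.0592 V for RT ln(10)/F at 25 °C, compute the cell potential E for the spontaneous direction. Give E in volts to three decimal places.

Au⁺/Au is the cathode (higher E°), Ce⁴⁺/Ce³⁺ the anode: E°cell = +1.67 − (+1.61) = +0.06 V, n = 1.
Overall: Au⁺(aq) + Ce³⁺(aq) → Au(s) + Ce⁴⁺(aq)
Q = [Ce⁴⁺] / ([Au⁺]·[Ce³⁺]); log Q = 0.303.
E = E° − (0.0592/n) log Q = +0.06 − (0.0592/1)(0.303) = +0.042 V.

+0.042 V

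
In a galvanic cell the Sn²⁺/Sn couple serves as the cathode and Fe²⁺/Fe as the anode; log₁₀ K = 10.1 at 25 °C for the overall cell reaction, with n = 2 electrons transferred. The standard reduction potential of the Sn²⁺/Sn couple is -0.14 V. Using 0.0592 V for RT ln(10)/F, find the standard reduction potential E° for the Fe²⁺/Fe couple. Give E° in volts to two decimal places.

E°cell = (0.0592/n)·log K = (0.0592/2)(10.1) = +0.299 V.
Since Sn²⁺/Sn is the cathode and Fe²⁺/Fe the anode, E°cell = E°(Sn²⁺/Sn) − E°(Fe²⁺/Fe).
So E°(Fe²⁺/Fe) = E°(Sn²⁺/Sn) − E°cell = (-0.14) − (+0.299) = -0.44 V.

-0.44 V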